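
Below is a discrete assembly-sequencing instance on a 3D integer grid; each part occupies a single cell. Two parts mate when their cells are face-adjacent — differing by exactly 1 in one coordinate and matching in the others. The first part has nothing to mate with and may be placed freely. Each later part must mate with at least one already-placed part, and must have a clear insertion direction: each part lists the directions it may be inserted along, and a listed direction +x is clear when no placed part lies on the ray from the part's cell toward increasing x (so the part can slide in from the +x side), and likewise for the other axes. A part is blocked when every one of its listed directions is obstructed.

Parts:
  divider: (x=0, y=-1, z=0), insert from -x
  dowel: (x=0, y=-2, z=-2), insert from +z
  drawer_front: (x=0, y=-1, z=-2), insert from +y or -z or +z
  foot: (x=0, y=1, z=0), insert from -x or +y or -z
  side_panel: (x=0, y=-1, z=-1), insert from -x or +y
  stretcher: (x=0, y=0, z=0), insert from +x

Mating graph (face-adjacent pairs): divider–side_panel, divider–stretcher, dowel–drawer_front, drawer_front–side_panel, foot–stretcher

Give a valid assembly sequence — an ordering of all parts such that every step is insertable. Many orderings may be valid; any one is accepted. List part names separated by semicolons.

1. side_panel@(0, -1, -1) [-x clear] — {side_panel}
2. divider@(0, -1, 0) [-x clear] — {divider, side_panel}
3. drawer_front@(0, -1, -2) [+y clear] — {divider, drawer_front, side_panel}
4. stretcher@(0, 0, 0) [+x clear] — {divider, drawer_front, side_panel, stretcher}
5. dowel@(0, -2, -2) [+z clear] — {divider, dowel, drawer_front, side_panel, stretcher}
6. foot@(0, 1, 0) [-x clear] — {divider, dowel, drawer_front, foot, side_panel, stretcher}

side_panel; divider; drawer_front; stretcher; dowel; foot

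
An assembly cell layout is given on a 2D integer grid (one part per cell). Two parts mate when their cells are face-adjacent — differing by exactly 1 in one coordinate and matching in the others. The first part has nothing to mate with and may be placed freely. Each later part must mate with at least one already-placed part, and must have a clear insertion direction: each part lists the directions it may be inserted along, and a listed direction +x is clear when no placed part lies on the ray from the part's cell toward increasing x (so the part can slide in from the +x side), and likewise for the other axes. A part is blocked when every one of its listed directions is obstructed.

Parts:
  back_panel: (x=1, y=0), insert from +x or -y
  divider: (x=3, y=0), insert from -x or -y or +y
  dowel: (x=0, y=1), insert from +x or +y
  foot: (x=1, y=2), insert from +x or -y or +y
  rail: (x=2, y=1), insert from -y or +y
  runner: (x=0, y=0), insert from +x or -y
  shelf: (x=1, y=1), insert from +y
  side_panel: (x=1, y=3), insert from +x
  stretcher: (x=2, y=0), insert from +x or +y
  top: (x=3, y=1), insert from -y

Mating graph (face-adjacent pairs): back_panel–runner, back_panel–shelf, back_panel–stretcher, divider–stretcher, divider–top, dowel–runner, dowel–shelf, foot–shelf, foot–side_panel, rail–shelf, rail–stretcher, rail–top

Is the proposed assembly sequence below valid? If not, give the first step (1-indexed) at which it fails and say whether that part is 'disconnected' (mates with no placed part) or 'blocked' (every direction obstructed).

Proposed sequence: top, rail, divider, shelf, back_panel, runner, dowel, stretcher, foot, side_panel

1. top@(3, 1) [-y clear] — {top}
2. rail@(2, 1) [-y clear] — {rail, top}
3. divider@(3, 0) [-x clear] — {divider, rail, top}
4. shelf@(1, 1) [+y clear] — {divider, rail, shelf, top}
5. back_panel@(1, 0) [-y clear] — {back_panel, divider, rail, shelf, top}
6. runner@(0, 0) [-y clear] — {back_panel, divider, rail, runner, shelf, top}
7. dowel@(0, 1) [+y clear] — {back_panel, divider, dowel, rail, runner, shelf, top}
8. stretcher@(2, 0) — +x/+y all obstructed ⇒ blocked

Invalid at step 8 (blocked)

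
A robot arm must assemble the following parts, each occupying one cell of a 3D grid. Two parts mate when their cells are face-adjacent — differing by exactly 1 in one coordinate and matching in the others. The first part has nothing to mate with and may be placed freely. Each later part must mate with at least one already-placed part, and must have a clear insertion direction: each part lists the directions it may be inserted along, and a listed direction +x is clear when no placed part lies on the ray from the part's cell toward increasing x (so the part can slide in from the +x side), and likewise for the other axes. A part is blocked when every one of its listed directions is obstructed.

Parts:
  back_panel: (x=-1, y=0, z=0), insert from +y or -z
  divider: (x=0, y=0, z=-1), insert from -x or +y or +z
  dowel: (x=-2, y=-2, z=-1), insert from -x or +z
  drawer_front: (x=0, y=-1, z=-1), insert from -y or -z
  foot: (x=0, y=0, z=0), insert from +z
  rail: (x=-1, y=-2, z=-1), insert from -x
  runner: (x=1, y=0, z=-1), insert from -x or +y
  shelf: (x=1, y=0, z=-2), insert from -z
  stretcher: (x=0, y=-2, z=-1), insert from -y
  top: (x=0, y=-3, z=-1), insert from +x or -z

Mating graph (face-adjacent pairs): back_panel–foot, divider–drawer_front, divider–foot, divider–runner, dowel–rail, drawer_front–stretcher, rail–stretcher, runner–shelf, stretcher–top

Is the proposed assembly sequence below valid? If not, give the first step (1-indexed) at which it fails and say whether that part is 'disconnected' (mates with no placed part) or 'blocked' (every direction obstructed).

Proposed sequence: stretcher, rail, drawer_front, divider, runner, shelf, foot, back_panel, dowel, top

1. stretcher@(0, -2, -1) [-y clear] — {stretcher}
2. rail@(-1, -2, -1) [-x clear] — {rail, stretcher}
3. drawer_front@(0, -1, -1) [-z clear] — {drawer_front, rail, stretcher}
4. divider@(0, 0, -1) [-x clear] — {divider, drawer_front, rail, stretcher}
5. runner@(1, 0, -1) [+y clear] — {divider, drawer_front, rail, runner, stretcher}
6. shelf@(1, 0, -2) [-z clear] — {divider, drawer_front, rail, runner, shelf, stretcher}
7. foot@(0, 0, 0) [+z clear] — {divider, drawer_front, foot, rail, runner, shelf, stretcher}
8. back_panel@(-1, 0, 0) [+y clear] — {back_panel, divider, drawer_front, foot, rail, runner, shelf, stretcher}
9. dowel@(-2, -2, -1) [-x clear] — {back_panel, divider, dowel, drawer_front, foot, rail, runner, shelf, stretcher}
10. top@(0, -3, -1) [+x clear] — {back_panel, divider, dowel, drawer_front, foot, rail, runner, shelf, stretcher, top}

Valid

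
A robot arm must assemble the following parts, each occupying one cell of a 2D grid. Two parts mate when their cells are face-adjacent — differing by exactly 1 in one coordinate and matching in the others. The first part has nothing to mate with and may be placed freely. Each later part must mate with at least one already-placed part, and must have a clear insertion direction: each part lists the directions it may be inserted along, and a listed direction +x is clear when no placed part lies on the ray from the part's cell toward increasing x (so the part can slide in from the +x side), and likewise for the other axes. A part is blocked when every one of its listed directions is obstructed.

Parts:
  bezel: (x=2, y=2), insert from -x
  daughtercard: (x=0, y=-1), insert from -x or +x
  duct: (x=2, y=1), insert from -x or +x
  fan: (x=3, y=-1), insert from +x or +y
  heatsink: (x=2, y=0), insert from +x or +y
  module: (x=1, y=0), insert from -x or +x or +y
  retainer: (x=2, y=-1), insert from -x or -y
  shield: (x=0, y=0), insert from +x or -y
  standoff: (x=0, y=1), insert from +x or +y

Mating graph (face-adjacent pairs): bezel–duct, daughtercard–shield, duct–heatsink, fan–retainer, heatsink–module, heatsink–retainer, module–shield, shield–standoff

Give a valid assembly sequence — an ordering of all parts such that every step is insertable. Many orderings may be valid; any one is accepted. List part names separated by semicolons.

retainer; heatsink; fan; module; shield; standoff; daughtercard; duct; bezel

1. retainer@(2, -1) [-x clear] — {retainer}
2. heatsink@(2, 0) [+x clear] — {heatsink, retainer}
3. fan@(3, -1) [+x clear] — {fan, heatsink, retainer}
4. module@(1, 0) [-x clear] — {fan, heatsink, module, retainer}
5. shield@(0, 0) [-y clear] — {fan, heatsink, module, retainer, shield}
6. standoff@(0, 1) [+x clear] — {fan, heatsink, module, retainer, shield, standoff}
7. daughtercard@(0, -1) [-x clear] — {daughtercard, fan, heatsink, module, retainer, shield, standoff}
8. duct@(2, 1) [+x clear] — {daughtercard, duct, fan, heatsink, module, retainer, shield, standoff}
9. bezel@(2, 2) [-x clear] — {bezel, daughtercard, duct, fan, heatsink, module, retainer, shield, standoff}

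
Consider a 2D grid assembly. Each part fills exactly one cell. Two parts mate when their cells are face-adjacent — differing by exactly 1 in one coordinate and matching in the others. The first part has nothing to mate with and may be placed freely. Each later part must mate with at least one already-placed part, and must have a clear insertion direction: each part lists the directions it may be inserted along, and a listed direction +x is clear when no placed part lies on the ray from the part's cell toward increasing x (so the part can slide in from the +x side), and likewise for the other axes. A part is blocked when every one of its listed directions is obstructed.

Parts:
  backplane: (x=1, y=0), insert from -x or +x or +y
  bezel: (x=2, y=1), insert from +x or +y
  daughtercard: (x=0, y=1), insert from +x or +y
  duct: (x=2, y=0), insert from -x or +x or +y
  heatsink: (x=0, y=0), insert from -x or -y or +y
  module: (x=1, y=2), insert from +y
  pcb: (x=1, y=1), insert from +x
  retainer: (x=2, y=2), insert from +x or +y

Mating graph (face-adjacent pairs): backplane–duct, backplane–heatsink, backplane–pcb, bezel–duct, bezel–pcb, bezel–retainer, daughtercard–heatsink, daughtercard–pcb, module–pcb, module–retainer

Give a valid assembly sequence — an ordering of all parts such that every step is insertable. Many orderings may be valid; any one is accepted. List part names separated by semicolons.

1. backplane@(1, 0) [-x clear] — {backplane}
2. pcb@(1, 1) [+x clear] — {backplane, pcb}
3. daughtercard@(0, 1) [+y clear] — {backplane, daughtercard, pcb}
4. bezel@(2, 1) [+x clear] — {backplane, bezel, daughtercard, pcb}
5. retainer@(2, 2) [+x clear] — {backplane, bezel, daughtercard, pcb, retainer}
6. heatsink@(0, 0) [-x clear] — {backplane, bezel, daughtercard, heatsink, pcb, retainer}
7. module@(1, 2) [+y clear] — {backplane, bezel, daughtercard, heatsink, module, pcb, retainer}
8. duct@(2, 0) [+x clear] — {backplane, bezel, daughtercard, duct, heatsink, module, pcb, retainer}

backplane; pcb; daughtercard; bezel; retainer; heatsink; module; duct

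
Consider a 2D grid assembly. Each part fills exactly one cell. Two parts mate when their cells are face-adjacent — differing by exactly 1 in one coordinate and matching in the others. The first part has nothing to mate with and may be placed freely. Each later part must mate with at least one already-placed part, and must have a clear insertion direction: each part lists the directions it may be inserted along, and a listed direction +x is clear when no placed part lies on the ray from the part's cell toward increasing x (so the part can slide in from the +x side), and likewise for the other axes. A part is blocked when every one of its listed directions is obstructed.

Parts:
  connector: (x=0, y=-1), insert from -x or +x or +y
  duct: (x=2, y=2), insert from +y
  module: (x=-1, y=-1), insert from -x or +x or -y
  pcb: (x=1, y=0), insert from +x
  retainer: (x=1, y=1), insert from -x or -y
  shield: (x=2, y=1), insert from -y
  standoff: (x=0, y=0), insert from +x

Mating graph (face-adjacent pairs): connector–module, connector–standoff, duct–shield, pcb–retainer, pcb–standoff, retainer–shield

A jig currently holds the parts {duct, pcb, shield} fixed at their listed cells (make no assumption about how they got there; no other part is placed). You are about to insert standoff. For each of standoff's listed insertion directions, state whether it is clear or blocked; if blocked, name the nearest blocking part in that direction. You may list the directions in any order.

+x: nearest on ray is pcb@(1, 0) ⇒ blocked

+x: blocked by pcb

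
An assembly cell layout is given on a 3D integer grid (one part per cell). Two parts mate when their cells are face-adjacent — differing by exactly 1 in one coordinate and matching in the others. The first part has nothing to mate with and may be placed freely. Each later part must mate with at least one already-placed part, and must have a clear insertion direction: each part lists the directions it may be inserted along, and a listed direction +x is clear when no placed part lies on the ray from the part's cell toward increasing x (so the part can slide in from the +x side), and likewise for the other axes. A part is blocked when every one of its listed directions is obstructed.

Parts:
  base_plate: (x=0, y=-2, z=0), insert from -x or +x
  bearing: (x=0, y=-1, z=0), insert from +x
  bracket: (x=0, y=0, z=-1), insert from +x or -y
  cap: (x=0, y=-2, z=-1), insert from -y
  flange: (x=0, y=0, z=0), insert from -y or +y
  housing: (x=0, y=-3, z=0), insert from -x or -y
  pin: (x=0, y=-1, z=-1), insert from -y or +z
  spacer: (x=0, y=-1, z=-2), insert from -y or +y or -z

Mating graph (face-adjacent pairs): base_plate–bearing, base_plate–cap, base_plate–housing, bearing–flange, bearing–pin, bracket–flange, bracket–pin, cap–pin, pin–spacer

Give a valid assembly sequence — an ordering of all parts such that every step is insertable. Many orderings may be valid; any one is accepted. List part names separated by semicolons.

1. base_plate@(0, -2, 0) [-x clear] — {base_plate}
2. housing@(0, -3, 0) [-x clear] — {base_plate, housing}
3. cap@(0, -2, -1) [-y clear] — {base_plate, cap, housing}
4. pin@(0, -1, -1) [+z clear] — {base_plate, cap, housing, pin}
5. spacer@(0, -1, -2) [-y clear] — {base_plate, cap, housing, pin, spacer}
6. bracket@(0, 0, -1) [+x clear] — {base_plate, bracket, cap, housing, pin, spacer}
7. flange@(0, 0, 0) [+y clear] — {base_plate, bracket, cap, flange, housing, pin, spacer}
8. bearing@(0, -1, 0) [+x clear] — {base_plate, bearing, bracket, cap, flange, housing, pin, spacer}

base_plate; housing; cap; pin; spacer; bracket; flange; bearing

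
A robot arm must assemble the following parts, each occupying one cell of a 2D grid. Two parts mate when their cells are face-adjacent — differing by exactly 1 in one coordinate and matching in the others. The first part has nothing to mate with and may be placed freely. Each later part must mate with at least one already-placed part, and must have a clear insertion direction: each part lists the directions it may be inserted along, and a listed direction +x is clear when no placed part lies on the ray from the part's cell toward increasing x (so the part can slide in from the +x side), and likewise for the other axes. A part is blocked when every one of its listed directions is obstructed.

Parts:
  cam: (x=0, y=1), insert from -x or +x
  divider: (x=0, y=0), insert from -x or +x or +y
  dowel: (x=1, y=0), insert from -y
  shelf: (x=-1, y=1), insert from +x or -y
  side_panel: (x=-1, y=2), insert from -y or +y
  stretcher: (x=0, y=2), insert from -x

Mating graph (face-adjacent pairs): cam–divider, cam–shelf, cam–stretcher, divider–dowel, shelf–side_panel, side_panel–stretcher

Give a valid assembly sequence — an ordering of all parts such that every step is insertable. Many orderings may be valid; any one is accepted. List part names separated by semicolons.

shelf; cam; divider; stretcher; dowel; side_panel

1. shelf@(-1, 1) [+x clear] — {shelf}
2. cam@(0, 1) [+x clear] — {cam, shelf}
3. divider@(0, 0) [-x clear] — {cam, divider, shelf}
4. stretcher@(0, 2) [-x clear] — {cam, divider, shelf, stretcher}
5. dowel@(1, 0) [-y clear] — {cam, divider, dowel, shelf, stretcher}
6. side_panel@(-1, 2) [+y clear] — {cam, divider, dowel, shelf, side_panel, stretcher}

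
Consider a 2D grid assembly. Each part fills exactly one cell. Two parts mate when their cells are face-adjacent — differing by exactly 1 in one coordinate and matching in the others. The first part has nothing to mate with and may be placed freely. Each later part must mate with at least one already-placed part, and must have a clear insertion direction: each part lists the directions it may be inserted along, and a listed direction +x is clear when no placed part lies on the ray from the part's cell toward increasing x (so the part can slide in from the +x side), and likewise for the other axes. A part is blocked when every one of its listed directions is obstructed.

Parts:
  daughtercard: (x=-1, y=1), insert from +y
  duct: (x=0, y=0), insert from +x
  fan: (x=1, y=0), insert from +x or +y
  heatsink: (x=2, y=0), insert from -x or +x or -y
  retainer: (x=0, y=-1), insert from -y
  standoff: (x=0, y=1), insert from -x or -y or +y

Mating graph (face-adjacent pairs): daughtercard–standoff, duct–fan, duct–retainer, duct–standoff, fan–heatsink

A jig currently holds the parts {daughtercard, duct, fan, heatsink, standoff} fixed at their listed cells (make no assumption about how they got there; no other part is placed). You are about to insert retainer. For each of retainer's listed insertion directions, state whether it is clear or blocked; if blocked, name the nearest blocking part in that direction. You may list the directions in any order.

-y: clear

-y: ray from retainer(0, -1) has no placed part ⇒ clear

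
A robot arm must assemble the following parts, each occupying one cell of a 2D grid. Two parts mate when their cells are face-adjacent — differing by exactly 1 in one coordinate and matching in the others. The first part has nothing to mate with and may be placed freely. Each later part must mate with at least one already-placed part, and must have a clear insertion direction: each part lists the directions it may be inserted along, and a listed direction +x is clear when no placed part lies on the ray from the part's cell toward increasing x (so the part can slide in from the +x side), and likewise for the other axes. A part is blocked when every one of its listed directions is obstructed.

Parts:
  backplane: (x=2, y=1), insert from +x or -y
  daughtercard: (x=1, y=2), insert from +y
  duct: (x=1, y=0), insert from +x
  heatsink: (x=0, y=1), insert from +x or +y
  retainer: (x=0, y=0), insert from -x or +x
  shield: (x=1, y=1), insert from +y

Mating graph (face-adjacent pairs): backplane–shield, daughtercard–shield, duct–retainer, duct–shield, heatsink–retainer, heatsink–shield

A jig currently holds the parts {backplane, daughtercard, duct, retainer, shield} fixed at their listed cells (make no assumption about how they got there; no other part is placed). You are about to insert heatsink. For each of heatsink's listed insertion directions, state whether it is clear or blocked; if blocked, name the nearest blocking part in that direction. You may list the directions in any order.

+x: blocked by shield; +y: clear

+x: nearest on ray is shield@(1, 1) ⇒ blocked
+y: ray from heatsink(0, 1) has no placed part ⇒ clear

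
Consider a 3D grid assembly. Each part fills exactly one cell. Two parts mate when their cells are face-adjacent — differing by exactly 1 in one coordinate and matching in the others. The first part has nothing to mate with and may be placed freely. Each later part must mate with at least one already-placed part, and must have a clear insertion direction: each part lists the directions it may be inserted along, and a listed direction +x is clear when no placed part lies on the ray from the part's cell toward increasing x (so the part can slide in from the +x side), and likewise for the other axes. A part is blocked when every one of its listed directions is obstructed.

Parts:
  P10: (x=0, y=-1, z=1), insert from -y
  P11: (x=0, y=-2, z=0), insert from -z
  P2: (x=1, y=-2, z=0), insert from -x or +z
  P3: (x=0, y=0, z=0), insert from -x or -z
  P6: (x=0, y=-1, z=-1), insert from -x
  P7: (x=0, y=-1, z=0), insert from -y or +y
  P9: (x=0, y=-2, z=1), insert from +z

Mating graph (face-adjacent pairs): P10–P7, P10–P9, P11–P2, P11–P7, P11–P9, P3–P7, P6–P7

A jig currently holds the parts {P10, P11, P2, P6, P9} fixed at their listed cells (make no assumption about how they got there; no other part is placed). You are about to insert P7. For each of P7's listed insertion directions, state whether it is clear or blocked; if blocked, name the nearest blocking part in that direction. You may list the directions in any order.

-y: nearest on ray is P11@(0, -2, 0) ⇒ blocked
+y: ray from P7(0, -1, 0) has no placed part ⇒ clear

+y: clear; -y: blocked by P11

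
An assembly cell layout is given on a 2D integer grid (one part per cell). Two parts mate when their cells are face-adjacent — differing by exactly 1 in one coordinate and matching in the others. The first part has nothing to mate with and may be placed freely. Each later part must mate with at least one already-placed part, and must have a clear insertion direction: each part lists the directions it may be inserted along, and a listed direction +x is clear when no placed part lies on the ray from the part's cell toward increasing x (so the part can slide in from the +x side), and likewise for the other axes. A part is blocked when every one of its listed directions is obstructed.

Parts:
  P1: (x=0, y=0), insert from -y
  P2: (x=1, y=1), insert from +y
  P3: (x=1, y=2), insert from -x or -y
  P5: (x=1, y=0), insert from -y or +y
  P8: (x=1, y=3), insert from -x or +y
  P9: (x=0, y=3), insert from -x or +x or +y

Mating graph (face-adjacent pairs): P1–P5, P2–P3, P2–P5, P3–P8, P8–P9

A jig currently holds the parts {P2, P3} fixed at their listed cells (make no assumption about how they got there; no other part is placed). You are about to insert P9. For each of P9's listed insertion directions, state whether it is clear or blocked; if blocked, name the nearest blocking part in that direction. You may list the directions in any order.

-x: ray from P9(0, 3) has no placed part ⇒ clear
+x: ray from P9(0, 3) has no placed part ⇒ clear
+y: ray from P9(0, 3) has no placed part ⇒ clear

+x: clear; +y: clear; -x: clear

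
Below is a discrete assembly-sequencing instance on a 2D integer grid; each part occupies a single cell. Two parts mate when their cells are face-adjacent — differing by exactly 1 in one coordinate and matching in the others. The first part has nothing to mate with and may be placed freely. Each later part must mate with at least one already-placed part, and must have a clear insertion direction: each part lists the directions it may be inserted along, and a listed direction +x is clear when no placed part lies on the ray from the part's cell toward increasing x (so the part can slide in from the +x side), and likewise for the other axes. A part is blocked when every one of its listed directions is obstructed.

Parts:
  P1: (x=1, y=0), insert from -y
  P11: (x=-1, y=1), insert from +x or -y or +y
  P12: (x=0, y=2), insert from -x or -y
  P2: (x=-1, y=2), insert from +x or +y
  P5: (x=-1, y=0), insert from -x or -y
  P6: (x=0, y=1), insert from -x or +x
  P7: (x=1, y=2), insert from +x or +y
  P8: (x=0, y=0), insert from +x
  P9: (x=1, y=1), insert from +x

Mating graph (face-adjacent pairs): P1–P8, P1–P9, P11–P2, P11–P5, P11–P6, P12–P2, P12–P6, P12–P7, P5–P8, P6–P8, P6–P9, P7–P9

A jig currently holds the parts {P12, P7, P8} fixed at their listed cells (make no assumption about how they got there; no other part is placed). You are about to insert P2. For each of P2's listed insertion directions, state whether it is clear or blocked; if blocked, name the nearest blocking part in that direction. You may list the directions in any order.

+x: nearest on ray is P12@(0, 2) ⇒ blocked
+y: ray from P2(-1, 2) has no placed part ⇒ clear

+x: blocked by P12; +y: clear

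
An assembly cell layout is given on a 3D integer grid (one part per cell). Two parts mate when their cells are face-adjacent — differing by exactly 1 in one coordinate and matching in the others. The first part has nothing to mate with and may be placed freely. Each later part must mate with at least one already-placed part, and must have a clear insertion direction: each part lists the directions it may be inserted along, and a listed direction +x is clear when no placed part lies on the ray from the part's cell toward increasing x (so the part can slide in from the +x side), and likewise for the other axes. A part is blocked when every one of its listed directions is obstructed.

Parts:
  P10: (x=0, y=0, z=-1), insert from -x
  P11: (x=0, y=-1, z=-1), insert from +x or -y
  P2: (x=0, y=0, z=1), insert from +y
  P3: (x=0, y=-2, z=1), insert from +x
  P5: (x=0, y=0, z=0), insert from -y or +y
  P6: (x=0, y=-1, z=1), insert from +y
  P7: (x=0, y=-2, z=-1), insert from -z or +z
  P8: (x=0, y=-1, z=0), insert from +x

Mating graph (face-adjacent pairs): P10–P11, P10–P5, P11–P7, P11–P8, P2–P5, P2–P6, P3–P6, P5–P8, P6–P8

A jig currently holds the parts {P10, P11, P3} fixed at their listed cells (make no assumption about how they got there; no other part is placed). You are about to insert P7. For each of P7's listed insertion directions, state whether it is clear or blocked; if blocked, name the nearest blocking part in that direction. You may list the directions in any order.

+z: blocked by P3; -z: clear

-z: ray from P7(0, -2, -1) has no placed part ⇒ clear
+z: nearest on ray is P3@(0, -2, 1) ⇒ blocked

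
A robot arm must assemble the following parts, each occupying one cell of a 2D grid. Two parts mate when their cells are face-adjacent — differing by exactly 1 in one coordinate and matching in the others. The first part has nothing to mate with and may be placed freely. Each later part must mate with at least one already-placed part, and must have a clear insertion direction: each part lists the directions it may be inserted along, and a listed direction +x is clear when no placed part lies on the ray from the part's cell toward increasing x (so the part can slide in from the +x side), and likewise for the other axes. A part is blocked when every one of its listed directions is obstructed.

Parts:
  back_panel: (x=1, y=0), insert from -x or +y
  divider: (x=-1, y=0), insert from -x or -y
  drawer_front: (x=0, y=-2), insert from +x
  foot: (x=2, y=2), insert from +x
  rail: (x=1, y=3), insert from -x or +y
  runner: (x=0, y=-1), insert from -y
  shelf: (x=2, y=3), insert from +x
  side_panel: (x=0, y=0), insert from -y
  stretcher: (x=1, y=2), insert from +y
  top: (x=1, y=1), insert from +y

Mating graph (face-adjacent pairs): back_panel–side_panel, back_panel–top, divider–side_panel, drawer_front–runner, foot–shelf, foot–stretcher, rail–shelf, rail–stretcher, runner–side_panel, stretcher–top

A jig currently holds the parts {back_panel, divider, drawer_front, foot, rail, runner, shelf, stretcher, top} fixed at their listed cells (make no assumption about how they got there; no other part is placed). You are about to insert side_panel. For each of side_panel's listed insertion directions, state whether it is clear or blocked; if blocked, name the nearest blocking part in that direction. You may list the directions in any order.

-y: nearest on ray is runner@(0, -1) ⇒ blocked

-y: blocked by runner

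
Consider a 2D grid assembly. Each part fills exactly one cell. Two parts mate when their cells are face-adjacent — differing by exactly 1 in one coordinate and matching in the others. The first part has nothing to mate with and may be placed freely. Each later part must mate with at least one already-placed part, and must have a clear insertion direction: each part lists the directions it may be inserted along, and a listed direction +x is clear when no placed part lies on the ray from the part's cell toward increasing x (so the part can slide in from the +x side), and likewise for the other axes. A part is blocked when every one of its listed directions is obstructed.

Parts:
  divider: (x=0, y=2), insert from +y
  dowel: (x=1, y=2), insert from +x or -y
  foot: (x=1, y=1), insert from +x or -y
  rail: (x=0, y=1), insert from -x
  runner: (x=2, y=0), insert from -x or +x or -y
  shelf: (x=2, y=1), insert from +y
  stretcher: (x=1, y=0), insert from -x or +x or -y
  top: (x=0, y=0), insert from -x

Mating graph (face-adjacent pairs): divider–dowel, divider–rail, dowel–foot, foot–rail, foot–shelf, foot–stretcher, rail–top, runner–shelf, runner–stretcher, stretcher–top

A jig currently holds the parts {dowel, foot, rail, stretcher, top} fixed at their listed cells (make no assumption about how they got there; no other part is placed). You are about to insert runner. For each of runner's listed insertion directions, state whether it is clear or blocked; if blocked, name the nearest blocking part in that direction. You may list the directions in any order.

+x: clear; -x: blocked by stretcher; -y: clear

-x: nearest on ray is stretcher@(1, 0) ⇒ blocked
+x: ray from runner(2, 0) has no placed part ⇒ clear
-y: ray from runner(2, 0) has no placed part ⇒ clear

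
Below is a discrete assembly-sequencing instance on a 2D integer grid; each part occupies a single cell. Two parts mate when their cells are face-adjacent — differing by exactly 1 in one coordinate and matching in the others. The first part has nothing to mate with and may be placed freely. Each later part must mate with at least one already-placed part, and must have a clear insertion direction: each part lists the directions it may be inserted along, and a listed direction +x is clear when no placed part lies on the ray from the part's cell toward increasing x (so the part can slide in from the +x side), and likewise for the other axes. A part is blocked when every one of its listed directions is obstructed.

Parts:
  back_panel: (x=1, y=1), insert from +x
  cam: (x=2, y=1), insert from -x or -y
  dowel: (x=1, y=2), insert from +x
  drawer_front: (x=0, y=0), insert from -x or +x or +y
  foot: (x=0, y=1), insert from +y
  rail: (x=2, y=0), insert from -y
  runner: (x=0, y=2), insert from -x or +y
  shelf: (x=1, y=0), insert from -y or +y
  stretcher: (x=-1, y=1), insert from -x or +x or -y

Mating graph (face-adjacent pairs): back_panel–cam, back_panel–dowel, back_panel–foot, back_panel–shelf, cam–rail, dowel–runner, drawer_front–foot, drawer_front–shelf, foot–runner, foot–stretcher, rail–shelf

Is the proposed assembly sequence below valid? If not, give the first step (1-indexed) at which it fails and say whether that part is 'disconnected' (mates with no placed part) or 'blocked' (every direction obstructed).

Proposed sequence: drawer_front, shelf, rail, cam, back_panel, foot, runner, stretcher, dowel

1. drawer_front@(0, 0) [-x clear] — {drawer_front}
2. shelf@(1, 0) [-y clear] — {drawer_front, shelf}
3. rail@(2, 0) [-y clear] — {drawer_front, rail, shelf}
4. cam@(2, 1) [-x clear] — {cam, drawer_front, rail, shelf}
5. back_panel@(1, 1) — +x all obstructed ⇒ blocked

Invalid at step 5 (blocked)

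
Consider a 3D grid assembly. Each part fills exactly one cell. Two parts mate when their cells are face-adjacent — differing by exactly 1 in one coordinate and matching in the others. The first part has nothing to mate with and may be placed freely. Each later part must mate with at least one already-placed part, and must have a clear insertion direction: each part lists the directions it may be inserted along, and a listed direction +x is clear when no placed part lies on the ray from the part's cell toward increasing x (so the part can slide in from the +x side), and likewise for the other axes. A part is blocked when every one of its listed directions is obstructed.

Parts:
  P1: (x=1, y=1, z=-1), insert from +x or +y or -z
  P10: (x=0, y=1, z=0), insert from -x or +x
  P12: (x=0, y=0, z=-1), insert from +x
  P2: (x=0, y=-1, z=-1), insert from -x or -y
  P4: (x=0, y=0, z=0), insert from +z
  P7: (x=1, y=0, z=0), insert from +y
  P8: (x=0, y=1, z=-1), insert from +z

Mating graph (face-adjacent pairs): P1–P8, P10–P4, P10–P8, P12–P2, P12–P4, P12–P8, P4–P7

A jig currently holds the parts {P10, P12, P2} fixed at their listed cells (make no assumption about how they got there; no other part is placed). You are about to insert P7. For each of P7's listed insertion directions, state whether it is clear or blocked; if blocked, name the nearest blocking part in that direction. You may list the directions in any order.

+y: clear

+y: ray from P7(1, 0, 0) has no placed part ⇒ clear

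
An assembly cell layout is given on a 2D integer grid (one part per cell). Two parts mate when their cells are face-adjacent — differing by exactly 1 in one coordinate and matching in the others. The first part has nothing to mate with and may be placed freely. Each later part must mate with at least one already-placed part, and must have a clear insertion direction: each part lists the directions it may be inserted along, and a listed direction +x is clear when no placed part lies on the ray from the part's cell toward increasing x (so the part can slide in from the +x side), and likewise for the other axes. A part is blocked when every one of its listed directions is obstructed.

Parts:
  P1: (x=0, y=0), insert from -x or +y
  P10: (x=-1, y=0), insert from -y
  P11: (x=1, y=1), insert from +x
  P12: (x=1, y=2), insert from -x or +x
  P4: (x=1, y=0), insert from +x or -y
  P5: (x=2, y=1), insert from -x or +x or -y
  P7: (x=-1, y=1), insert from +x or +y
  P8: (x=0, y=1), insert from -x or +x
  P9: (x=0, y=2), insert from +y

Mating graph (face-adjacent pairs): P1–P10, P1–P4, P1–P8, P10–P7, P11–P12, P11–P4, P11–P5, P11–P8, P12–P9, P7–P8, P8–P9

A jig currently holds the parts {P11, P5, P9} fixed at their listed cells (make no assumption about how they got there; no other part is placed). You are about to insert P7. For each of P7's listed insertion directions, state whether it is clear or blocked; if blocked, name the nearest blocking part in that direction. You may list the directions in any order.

+x: blocked by P11; +y: clear

+x: nearest on ray is P11@(1, 1) ⇒ blocked
+y: ray from P7(-1, 1) has no placed part ⇒ clear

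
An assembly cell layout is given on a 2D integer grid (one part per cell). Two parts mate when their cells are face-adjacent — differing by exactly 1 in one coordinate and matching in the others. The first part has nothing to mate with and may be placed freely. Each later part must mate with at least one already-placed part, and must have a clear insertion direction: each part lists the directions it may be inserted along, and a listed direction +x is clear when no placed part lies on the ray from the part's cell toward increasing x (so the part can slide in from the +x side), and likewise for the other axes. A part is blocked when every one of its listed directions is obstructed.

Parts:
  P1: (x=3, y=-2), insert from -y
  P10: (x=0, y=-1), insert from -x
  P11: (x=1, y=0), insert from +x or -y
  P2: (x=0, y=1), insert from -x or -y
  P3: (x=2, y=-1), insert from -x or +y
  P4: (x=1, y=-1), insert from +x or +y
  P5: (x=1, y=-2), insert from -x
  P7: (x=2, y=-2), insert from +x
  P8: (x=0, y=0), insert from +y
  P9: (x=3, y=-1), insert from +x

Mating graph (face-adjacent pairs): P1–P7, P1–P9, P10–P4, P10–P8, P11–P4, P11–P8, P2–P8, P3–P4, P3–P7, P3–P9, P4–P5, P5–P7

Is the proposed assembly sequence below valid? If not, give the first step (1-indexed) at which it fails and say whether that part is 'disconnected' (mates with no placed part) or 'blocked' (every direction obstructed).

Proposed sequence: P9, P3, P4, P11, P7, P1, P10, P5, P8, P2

Valid

1. P9@(3, -1) [+x clear] — {P9}
2. P3@(2, -1) [-x clear] — {P3, P9}
3. P4@(1, -1) [+y clear] — {P3, P4, P9}
4. P11@(1, 0) [+x clear] — {P11, P3, P4, P9}
5. P7@(2, -2) [+x clear] — {P11, P3, P4, P7, P9}
6. P1@(3, -2) [-y clear] — {P1, P11, P3, P4, P7, P9}
7. P10@(0, -1) [-x clear] — {P1, P10, P11, P3, P4, P7, P9}
8. P5@(1, -2) [-x clear] — {P1, P10, P11, P3, P4, P5, P7, P9}
9. P8@(0, 0) [+y clear] — {P1, P10, P11, P3, P4, P5, P7, P8, P9}
10. P2@(0, 1) [-x clear] — {P1, P10, P11, P2, P3, P4, P5, P7, P8, P9}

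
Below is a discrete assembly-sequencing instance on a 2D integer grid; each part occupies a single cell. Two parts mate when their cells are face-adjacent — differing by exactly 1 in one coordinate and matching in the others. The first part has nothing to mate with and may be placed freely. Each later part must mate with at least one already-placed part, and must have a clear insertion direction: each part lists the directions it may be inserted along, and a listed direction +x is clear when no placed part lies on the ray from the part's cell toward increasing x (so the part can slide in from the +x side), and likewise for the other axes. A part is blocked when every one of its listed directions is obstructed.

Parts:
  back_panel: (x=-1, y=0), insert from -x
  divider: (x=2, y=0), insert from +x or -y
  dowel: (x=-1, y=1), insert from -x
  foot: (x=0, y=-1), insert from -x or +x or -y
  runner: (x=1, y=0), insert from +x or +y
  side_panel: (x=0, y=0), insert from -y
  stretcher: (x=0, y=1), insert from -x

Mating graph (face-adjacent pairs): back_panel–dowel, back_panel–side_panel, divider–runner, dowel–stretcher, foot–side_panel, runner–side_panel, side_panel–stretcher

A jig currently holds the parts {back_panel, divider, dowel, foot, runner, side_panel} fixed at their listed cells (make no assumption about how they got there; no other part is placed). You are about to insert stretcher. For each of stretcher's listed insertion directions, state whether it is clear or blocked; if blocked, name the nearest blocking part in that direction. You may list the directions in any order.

-x: nearest on ray is dowel@(-1, 1) ⇒ blocked

-x: blocked by dowel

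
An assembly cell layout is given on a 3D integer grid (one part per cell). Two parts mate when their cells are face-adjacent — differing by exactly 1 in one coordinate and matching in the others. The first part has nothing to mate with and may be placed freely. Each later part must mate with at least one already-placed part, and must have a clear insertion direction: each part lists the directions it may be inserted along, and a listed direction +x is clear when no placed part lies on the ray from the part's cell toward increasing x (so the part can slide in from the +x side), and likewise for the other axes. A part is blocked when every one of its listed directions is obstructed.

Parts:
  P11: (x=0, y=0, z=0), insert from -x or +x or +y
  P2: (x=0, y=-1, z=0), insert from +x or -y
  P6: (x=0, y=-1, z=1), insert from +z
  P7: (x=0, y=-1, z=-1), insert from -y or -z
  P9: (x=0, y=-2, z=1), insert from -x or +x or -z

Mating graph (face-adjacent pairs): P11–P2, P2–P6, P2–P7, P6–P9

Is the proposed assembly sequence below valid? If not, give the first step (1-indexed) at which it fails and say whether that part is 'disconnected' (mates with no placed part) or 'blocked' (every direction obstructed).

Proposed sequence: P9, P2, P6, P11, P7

Invalid at step 2 (disconnected)

1. P9@(0, -2, 1) [-x clear] — {P9}
2. P2@(0, -1, 0) — no placed neighbour ⇒ disconnected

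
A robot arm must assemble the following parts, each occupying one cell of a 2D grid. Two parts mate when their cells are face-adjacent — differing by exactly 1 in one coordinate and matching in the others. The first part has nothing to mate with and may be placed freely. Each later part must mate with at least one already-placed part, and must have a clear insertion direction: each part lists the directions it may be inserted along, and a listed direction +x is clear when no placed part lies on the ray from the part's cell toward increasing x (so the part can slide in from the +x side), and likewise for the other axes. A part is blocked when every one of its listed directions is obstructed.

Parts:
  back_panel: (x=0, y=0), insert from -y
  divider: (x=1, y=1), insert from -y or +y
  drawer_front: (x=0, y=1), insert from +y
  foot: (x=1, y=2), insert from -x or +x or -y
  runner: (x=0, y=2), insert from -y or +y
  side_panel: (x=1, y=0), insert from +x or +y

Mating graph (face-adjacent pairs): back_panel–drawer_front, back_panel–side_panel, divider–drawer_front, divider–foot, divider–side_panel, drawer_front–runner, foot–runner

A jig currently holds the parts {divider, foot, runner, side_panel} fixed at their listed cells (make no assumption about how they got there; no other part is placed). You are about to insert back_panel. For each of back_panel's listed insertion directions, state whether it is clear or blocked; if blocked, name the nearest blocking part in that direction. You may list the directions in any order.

-y: ray from back_panel(0, 0) has no placed part ⇒ clear

-y: clear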